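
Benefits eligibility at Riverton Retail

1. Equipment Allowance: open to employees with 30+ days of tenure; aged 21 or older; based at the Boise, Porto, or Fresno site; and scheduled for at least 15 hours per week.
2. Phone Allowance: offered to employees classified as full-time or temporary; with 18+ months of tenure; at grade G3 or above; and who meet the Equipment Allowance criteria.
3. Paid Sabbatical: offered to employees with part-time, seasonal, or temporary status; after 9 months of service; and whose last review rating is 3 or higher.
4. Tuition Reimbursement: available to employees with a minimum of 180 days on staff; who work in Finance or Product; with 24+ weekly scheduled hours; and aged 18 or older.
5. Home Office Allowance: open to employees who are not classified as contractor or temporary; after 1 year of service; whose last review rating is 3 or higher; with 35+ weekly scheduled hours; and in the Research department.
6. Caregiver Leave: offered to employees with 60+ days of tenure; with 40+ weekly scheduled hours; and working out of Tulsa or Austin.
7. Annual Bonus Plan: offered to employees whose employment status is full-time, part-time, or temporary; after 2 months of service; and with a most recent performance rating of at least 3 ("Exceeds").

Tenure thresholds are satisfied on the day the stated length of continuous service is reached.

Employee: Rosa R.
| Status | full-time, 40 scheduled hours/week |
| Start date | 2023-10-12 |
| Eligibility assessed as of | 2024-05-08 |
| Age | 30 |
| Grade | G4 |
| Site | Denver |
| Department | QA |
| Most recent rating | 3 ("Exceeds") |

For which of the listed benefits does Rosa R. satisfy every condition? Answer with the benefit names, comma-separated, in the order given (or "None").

Service from 2023-10-12 to 2024-05-08: 209 days.
Equipment Allowance — service 209 days ≥ 30 days ✓; age 30 ≥ 21 ✓; site Denver ✗ (not Boise, Porto, or Fresno) → not eligible.
Phone Allowance — status full-time ✓; service 209 days < 18 months (≈540 days) ✗ → not eligible.
Paid Sabbatical — status full-time ✗ (requires part-time, seasonal, or temporary) → not eligible.
Tuition Reimbursement — service 209 days ≥ 180 days ✓; dept QA ✗ → not eligible.
Home Office Allowance — status full-time ✓ (not excluded); service 209 days < 1 year (≈365 days) ✗ → not eligible.
Caregiver Leave — service 209 days ≥ 60 days ✓; 40 hrs/wk ≥ 40 ✓; site Denver ✗ (not Tulsa or Austin) → not eligible.
Annual Bonus Plan — status full-time ✓; service 209 days ≥ 2 months (≈60 days) ✓; rating 3 ≥ 3 ✓ → eligible.

Annual Bonus Plan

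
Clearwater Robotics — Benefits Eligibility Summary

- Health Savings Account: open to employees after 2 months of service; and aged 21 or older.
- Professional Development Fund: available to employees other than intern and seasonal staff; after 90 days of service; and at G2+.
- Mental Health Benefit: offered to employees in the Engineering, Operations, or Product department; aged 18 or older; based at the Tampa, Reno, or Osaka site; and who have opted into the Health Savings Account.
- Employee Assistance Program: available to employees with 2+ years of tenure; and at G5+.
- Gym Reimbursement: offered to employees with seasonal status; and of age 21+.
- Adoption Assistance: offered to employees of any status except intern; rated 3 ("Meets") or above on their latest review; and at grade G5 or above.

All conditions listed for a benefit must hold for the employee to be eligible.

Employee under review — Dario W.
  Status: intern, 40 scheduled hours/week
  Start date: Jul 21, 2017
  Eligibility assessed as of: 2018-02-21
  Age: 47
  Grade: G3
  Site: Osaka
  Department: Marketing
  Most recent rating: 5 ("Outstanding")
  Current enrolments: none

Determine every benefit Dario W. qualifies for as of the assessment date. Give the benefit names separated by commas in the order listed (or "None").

Service from Jul 21, 2017 to 2018-02-21: 215 days.
Health Savings Account — service 215 days ≥ 2 months (≈60 days) ✓; age 47 ≥ 21 ✓ → eligible.
Professional Development Fund — status intern ✗ (excluded) → not eligible.
Mental Health Benefit — dept Marketing ✗ → not eligible.
Employee Assistance Program — service 215 days < 2 years (≈730 days) ✗ → not eligible.
Gym Reimbursement — status intern ✗ (requires seasonal) → not eligible.
Adoption Assistance — status intern ✗ (excluded) → not eligible.

Health Savings Account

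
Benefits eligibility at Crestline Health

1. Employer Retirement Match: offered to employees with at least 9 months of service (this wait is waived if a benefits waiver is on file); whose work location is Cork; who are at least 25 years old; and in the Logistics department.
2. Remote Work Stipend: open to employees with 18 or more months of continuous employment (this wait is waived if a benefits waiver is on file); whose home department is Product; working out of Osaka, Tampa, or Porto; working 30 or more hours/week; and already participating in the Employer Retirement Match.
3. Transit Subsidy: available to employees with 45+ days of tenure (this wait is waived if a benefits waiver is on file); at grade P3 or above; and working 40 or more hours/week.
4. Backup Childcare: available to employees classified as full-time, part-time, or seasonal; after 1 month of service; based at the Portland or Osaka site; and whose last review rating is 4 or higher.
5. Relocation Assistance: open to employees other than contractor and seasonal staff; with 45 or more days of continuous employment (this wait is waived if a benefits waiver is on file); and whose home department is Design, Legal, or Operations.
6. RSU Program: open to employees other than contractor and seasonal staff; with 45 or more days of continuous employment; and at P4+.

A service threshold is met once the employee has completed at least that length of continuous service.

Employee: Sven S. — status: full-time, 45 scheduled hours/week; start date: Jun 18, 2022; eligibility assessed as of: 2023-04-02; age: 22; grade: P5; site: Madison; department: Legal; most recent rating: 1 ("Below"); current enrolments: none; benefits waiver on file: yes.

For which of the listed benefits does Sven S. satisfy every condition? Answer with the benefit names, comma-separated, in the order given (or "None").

Service from Jun 18, 2022 to 2023-04-02: 288 days.
Employer Retirement Match — benefits waiver on file ✓; site Madison ✗ (not Cork) → not eligible.
Remote Work Stipend — benefits waiver on file ✓; dept Legal ✗ → not eligible.
Transit Subsidy — benefits waiver on file ✓; grade P5 ≥ P3 ✓; 45 hrs/wk ≥ 40 ✓ → eligible.
Backup Childcare — status full-time ✓; service 288 days ≥ 1 month (≈30 days) ✓; site Madison ✗ (not Portland or Osaka) → not eligible.
Relocation Assistance — status full-time ✓ (not excluded); benefits waiver on file ✓; dept Legal ✓ → eligible.
RSU Program — status full-time ✓ (not excluded); service 288 days ≥ 45 days ✓; grade P5 ≥ P4 ✓ → eligible.

Transit Subsidy, Relocation Assistance, RSU Program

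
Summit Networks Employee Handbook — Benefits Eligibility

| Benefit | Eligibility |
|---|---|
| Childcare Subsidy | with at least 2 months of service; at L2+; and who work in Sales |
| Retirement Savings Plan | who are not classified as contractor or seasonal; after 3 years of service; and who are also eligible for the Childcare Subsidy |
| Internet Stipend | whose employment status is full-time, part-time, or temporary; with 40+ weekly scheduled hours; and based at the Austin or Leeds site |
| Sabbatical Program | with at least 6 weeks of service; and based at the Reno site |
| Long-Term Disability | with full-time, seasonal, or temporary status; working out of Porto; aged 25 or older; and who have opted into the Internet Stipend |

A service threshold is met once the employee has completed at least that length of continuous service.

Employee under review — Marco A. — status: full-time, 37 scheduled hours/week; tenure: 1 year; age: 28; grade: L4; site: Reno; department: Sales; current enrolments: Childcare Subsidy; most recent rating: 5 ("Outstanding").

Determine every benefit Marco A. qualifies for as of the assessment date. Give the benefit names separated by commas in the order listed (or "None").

Childcare Subsidy — service 1 year ≥ 2 months (≈60 days) ✓; grade L4 ≥ L2 ✓; dept Sales ✓ → eligible.
Retirement Savings Plan — status full-time ✓ (not excluded); service 1 year < 3 years ✗ → not eligible.
Internet Stipend — status full-time ✓; 37 hrs/wk < 40 ✗ → not eligible.
Sabbatical Program — service 1 year ≥ 6 weeks (≈42 days) ✓; site Reno ✓ → eligible.
Long-Term Disability — status full-time ✓; site Reno ✗ (not Porto) → not eligible.

Childcare Subsidy, Sabbatical Program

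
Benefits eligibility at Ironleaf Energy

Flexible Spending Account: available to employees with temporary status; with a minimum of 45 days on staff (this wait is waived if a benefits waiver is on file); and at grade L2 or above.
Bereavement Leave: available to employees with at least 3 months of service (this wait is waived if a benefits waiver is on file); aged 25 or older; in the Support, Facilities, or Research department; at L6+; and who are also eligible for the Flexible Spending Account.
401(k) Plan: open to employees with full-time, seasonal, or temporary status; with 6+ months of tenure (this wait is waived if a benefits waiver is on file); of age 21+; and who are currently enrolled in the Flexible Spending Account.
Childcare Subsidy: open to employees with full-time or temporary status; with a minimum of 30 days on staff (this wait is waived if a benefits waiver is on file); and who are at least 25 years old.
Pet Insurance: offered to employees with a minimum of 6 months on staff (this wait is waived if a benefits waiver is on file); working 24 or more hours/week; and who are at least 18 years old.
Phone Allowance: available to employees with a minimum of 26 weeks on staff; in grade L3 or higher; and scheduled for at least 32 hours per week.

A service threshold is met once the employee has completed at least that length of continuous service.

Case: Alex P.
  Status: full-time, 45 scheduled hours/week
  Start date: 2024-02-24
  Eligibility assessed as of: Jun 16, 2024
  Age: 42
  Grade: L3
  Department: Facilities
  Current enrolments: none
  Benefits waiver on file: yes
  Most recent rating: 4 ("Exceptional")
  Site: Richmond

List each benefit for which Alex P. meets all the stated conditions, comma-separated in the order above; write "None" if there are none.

Service from 2024-02-24 to Jun 16, 2024: 113 days.
Flexible Spending Account — status full-time ✗ (requires temporary) → not eligible.
Bereavement Leave — benefits waiver on file ✓; age 42 ≥ 25 ✓; dept Facilities ✓; grade L3 < L6 ✗ → not eligible.
401(k) Plan — status full-time ✓; benefits waiver on file ✓; age 42 ≥ 21 ✓; not enrolled in Flexible Spending Account ✗ → not eligible.
Childcare Subsidy — status full-time ✓; benefits waiver on file ✓; age 42 ≥ 25 ✓ → eligible.
Pet Insurance — benefits waiver on file ✓; 45 hrs/wk ≥ 24 ✓; age 42 ≥ 18 ✓ → eligible.
Phone Allowance — service 113 days < 26 weeks (≈182 days) ✗ → not eligible.

Childcare Subsidy, Pet Insurance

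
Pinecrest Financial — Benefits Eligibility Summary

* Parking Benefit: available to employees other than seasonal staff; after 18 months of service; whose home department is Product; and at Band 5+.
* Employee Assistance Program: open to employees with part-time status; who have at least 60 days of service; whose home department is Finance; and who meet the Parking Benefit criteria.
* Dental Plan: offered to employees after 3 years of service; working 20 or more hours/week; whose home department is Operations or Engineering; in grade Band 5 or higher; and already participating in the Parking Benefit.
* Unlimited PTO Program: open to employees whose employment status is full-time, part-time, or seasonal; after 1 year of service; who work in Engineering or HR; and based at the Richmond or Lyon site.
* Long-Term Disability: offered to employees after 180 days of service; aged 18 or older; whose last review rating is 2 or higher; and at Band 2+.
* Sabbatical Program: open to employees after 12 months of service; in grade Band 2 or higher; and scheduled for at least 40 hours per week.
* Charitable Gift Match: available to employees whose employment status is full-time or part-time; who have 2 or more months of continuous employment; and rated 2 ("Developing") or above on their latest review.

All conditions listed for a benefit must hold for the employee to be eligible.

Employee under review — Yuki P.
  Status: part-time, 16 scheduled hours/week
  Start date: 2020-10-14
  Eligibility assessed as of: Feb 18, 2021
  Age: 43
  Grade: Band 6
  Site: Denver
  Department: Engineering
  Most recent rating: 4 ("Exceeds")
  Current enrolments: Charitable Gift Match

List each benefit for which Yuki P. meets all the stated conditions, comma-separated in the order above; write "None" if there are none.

Service from 2020-10-14 to Feb 18, 2021: 127 days.
Parking Benefit — status part-time ✓ (not excluded); service 127 days < 18 months (≈540 days) ✗ → not eligible.
Employee Assistance Program — status part-time ✓; service 127 days ≥ 60 days ✓; dept Engineering ✗ → not eligible.
Dental Plan — service 127 days < 3 years (≈1095 days) ✗ → not eligible.
Unlimited PTO Program — status part-time ✓; service 127 days < 1 year (≈365 days) ✗ → not eligible.
Long-Term Disability — service 127 days < 180 days ✗ → not eligible.
Sabbatical Program — service 127 days < 12 months (≈360 days) ✗ → not eligible.
Charitable Gift Match — status part-time ✓; service 127 days ≥ 2 months (≈60 days) ✓; rating 4 ≥ 2 ✓ → eligible.

Charitable Gift Match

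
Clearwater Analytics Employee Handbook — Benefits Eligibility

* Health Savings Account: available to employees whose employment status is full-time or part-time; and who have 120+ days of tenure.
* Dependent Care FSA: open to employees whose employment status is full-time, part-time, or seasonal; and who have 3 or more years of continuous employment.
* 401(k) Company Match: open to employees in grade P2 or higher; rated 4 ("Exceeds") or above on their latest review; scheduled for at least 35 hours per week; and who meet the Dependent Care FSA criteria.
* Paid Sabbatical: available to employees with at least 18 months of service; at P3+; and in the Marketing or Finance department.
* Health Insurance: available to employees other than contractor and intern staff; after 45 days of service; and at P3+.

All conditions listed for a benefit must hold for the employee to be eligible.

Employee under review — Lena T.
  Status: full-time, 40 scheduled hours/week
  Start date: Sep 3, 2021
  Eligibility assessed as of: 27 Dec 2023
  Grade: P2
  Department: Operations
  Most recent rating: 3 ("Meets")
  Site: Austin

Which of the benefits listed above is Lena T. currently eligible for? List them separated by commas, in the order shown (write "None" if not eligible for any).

Service from Sep 3, 2021 to 27 Dec 2023: 845 days.
Health Savings Account — status full-time ✓; service 845 days ≥ 120 days ✓ → eligible.
Dependent Care FSA — status full-time ✓; service 845 days < 3 years (≈1095 days) ✗ → not eligible.
401(k) Company Match — grade P2 ≥ P2 ✓; rating 3 < 4 ✗ → not eligible.
Paid Sabbatical — service 845 days ≥ 18 months (≈540 days) ✓; grade P2 < P3 ✗ → not eligible.
Health Insurance — status full-time ✓ (not excluded); service 845 days ≥ 45 days ✓; grade P2 < P3 ✗ → not eligible.

Health Savings Account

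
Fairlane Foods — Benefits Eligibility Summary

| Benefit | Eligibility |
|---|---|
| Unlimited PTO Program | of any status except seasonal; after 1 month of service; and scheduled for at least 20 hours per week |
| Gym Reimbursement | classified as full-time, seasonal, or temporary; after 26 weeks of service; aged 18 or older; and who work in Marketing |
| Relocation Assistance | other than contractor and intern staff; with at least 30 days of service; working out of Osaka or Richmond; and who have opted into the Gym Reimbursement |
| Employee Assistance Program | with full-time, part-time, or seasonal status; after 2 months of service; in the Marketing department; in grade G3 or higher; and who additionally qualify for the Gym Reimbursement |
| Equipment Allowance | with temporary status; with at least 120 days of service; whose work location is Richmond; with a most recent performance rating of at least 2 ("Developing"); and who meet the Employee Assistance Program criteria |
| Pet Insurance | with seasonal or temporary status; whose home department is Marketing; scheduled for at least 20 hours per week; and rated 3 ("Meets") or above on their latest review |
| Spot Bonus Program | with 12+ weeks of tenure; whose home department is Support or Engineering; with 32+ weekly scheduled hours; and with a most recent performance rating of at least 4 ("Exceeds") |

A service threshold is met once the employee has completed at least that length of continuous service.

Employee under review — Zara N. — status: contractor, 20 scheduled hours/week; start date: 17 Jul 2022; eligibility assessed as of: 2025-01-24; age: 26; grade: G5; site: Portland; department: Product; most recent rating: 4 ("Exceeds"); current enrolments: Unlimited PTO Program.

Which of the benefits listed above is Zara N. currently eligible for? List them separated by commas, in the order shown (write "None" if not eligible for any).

Unlimited PTO Program

Service from 17 Jul 2022 to 2025-01-24: 922 days.
Unlimited PTO Program — status contractor ✓ (not excluded); service 922 days ≥ 1 month (≈30 days) ✓; 20 hrs/wk ≥ 20 ✓ → eligible.
Gym Reimbursement — status contractor ✗ (requires full-time, seasonal, or temporary) → not eligible.
Relocation Assistance — status contractor ✗ (excluded) → not eligible.
Employee Assistance Program — status contractor ✗ (requires full-time, part-time, or seasonal) → not eligible.
Equipment Allowance — status contractor ✗ (requires temporary) → not eligible.
Pet Insurance — status contractor ✗ (requires seasonal or temporary) → not eligible.
Spot Bonus Program — service 922 days ≥ 12 weeks (≈84 days) ✓; dept Product ✗ → not eligible.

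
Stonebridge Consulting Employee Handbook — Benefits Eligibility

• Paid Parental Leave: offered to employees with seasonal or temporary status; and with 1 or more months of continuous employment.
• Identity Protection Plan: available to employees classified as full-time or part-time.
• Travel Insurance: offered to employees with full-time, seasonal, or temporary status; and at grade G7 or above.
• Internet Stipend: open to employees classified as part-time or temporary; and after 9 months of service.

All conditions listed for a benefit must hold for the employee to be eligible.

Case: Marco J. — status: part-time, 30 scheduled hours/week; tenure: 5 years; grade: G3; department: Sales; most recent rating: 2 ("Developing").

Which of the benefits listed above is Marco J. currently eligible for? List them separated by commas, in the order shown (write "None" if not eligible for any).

Identity Protection Plan, Internet Stipend

Paid Parental Leave — status part-time ✗ (requires seasonal or temporary) → not eligible.
Identity Protection Plan — status part-time ✓ → eligible.
Travel Insurance — status part-time ✗ (requires full-time, seasonal, or temporary) → not eligible.
Internet Stipend — status part-time ✓; service 5 years ≥ 9 months (≈270 days) ✓ → eligible.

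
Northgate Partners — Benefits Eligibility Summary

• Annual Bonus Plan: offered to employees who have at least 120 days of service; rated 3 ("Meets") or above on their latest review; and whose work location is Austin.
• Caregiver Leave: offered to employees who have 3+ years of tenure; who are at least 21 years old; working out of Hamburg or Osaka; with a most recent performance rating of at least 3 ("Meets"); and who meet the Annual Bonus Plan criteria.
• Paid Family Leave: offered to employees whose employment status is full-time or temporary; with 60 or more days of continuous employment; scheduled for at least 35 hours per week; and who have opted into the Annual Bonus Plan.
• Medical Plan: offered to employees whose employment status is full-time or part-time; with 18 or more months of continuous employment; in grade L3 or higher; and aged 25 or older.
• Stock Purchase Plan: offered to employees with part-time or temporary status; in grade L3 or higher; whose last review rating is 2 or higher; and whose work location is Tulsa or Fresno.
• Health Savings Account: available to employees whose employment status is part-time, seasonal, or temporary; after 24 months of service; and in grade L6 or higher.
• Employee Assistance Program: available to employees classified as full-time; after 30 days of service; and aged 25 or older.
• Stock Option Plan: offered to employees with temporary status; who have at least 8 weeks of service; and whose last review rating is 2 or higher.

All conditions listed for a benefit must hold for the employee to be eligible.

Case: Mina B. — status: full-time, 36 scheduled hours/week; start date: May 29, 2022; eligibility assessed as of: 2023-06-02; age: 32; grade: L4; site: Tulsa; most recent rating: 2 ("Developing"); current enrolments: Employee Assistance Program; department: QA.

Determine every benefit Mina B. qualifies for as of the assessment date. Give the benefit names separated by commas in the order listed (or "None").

Employee Assistance Program

Service from May 29, 2022 to 2023-06-02: 369 days.
Annual Bonus Plan — service 369 days ≥ 120 days ✓; rating 2 < 3 ✗ → not eligible.
Caregiver Leave — service 369 days < 3 years (≈1095 days) ✗ → not eligible.
Paid Family Leave — status full-time ✓; service 369 days ≥ 60 days ✓; 36 hrs/wk ≥ 35 ✓; not enrolled in Annual Bonus Plan ✗ → not eligible.
Medical Plan — status full-time ✓; service 369 days < 18 months (≈540 days) ✗ → not eligible.
Stock Purchase Plan — status full-time ✗ (requires part-time or temporary) → not eligible.
Health Savings Account — status full-time ✗ (requires part-time, seasonal, or temporary) → not eligible.
Employee Assistance Program — status full-time ✓; service 369 days ≥ 30 days ✓; age 32 ≥ 25 ✓ → eligible.
Stock Option Plan — status full-time ✗ (requires temporary) → not eligible.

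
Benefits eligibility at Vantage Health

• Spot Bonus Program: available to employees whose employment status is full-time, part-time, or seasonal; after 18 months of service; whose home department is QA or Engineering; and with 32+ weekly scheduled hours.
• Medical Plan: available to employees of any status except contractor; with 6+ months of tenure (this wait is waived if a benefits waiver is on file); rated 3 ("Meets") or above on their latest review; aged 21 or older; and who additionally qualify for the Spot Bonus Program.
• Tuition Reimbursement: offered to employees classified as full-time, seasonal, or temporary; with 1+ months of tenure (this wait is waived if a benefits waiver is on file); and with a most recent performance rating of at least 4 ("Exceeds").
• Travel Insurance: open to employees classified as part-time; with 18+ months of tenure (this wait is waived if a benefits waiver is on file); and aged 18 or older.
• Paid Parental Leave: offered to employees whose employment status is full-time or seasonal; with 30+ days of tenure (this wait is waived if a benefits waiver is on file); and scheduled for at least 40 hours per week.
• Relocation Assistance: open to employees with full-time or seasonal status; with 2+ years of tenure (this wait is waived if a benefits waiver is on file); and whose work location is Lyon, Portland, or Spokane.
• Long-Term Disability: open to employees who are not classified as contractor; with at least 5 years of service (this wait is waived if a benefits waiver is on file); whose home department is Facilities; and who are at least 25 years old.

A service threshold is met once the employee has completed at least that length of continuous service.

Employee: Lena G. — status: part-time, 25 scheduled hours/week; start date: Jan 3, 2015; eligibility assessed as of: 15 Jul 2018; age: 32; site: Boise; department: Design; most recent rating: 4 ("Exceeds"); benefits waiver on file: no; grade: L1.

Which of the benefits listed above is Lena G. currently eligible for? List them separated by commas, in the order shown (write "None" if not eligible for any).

Service from Jan 3, 2015 to 15 Jul 2018: 1289 days.
Spot Bonus Program — status part-time ✓; service 1289 days ≥ 18 months (≈540 days) ✓; dept Design ✗ → not eligible.
Medical Plan — status part-time ✓ (not excluded); no waiver, service 1289 days ≥ 6 months (≈180 days) ✓; rating 4 ≥ 3 ✓; age 32 ≥ 21 ✓; not eligible for Spot Bonus Program ✗ → not eligible.
Tuition Reimbursement — status part-time ✗ (requires full-time, seasonal, or temporary) → not eligible.
Travel Insurance — status part-time ✓; no waiver, service 1289 days ≥ 18 months (≈540 days) ✓; age 32 ≥ 18 ✓ → eligible.
Paid Parental Leave — status part-time ✗ (requires full-time or seasonal) → not eligible.
Relocation Assistance — status part-time ✗ (requires full-time or seasonal) → not eligible.
Long-Term Disability — status part-time ✓ (not excluded); no waiver, service 1289 days < 5 years (≈1825 days) ✗ → not eligible.

Travel Insurance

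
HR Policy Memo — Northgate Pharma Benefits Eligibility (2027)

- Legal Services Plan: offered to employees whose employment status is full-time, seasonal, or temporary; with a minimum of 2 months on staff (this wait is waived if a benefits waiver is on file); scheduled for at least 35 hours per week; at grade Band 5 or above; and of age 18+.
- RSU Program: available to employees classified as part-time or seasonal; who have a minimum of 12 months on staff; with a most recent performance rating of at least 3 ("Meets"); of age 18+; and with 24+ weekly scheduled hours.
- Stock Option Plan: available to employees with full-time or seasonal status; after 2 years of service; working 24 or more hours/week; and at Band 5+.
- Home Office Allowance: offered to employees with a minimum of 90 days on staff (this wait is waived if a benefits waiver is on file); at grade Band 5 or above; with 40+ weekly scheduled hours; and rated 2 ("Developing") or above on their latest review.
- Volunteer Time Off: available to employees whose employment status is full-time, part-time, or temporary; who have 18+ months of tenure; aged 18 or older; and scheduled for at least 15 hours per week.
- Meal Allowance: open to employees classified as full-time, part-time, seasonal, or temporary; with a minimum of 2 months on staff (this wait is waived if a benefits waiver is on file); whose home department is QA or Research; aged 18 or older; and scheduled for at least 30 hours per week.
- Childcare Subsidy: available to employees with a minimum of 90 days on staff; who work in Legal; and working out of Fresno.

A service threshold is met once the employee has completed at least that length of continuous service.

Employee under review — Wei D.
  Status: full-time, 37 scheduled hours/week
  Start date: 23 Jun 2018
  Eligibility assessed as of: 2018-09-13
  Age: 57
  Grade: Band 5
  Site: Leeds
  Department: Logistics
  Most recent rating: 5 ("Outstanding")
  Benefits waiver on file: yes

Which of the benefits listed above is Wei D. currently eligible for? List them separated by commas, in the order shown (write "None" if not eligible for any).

Legal Services Plan

Service from 23 Jun 2018 to 2018-09-13: 82 days.
Legal Services Plan — status full-time ✓; benefits waiver on file ✓; 37 hrs/wk ≥ 35 ✓; grade Band 5 ≥ Band 5 ✓; age 57 ≥ 18 ✓ → eligible.
RSU Program — status full-time ✗ (requires part-time or seasonal) → not eligible.
Stock Option Plan — status full-time ✓; service 82 days < 2 years (≈730 days) ✗ → not eligible.
Home Office Allowance — benefits waiver on file ✓; grade Band 5 ≥ Band 5 ✓; 37 hrs/wk < 40 ✗ → not eligible.
Volunteer Time Off — status full-time ✓; service 82 days < 18 months (≈540 days) ✗ → not eligible.
Meal Allowance — status full-time ✓; benefits waiver on file ✓; dept Logistics ✗ → not eligible.
Childcare Subsidy — service 82 days < 90 days ✗ → not eligible.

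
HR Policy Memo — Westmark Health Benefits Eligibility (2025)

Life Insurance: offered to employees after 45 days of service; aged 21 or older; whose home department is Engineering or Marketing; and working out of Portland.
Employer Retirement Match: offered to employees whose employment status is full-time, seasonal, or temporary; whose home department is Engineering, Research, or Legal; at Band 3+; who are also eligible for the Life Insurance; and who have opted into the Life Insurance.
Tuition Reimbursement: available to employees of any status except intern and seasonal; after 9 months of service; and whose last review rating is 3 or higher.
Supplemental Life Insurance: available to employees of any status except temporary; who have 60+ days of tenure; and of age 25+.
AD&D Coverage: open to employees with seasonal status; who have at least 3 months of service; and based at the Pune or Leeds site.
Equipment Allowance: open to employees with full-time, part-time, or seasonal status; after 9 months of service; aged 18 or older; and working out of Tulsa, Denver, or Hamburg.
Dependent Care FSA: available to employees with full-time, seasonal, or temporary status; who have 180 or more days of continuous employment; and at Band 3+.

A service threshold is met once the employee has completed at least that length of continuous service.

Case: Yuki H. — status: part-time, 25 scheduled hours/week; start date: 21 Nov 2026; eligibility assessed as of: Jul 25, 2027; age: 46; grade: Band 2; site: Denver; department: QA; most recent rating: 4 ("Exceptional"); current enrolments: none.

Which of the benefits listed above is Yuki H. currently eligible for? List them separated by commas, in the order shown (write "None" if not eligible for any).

Service from 21 Nov 2026 to Jul 25, 2027: 246 days.
Life Insurance — service 246 days ≥ 45 days ✓; age 46 ≥ 21 ✓; dept QA ✗ → not eligible.
Employer Retirement Match — status part-time ✗ (requires full-time, seasonal, or temporary) → not eligible.
Tuition Reimbursement — status part-time ✓ (not excluded); service 246 days < 9 months (≈270 days) ✗ → not eligible.
Supplemental Life Insurance — status part-time ✓ (not excluded); service 246 days ≥ 60 days ✓; age 46 ≥ 25 ✓ → eligible.
AD&D Coverage — status part-time ✗ (requires seasonal) → not eligible.
Equipment Allowance — status part-time ✓; service 246 days < 9 months (≈270 days) ✗ → not eligible.
Dependent Care FSA — status part-time ✗ (requires full-time, seasonal, or temporary) → not eligible.

Supplemental Life Insurance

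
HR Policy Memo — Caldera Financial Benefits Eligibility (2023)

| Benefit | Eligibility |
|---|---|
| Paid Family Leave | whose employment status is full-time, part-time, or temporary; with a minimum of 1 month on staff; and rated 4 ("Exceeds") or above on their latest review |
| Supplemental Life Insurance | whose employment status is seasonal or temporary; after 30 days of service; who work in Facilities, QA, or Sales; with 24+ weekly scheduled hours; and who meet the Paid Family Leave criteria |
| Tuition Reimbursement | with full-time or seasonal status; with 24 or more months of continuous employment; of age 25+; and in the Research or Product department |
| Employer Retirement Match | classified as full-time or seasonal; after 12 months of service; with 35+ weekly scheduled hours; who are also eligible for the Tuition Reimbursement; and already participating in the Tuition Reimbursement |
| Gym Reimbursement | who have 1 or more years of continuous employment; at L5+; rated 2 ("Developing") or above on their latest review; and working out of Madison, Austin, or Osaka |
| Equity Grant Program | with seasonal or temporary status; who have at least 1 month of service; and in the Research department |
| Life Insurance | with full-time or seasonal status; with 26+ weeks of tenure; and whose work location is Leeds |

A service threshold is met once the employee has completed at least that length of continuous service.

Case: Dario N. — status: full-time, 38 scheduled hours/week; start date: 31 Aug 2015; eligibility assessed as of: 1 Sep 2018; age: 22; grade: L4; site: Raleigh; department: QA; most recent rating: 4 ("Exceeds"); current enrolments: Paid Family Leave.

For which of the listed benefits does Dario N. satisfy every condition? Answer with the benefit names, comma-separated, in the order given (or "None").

Paid Family Leave

Service from 31 Aug 2015 to 1 Sep 2018: 1097 days.
Paid Family Leave — status full-time ✓; service 1097 days ≥ 1 month (≈30 days) ✓; rating 4 ≥ 4 ✓ → eligible.
Supplemental Life Insurance — status full-time ✗ (requires seasonal or temporary) → not eligible.
Tuition Reimbursement — status full-time ✓; service 1097 days ≥ 24 months (≈720 days) ✓; age 22 < 25 ✗ → not eligible.
Employer Retirement Match — status full-time ✓; service 1097 days ≥ 12 months (≈360 days) ✓; 38 hrs/wk ≥ 35 ✓; not eligible for Tuition Reimbursement ✗ → not eligible.
Gym Reimbursement — service 1097 days ≥ 1 year (≈365 days) ✓; grade L4 < L5 ✗ → not eligible.
Equity Grant Program — status full-time ✗ (requires seasonal or temporary) → not eligible.
Life Insurance — status full-time ✓; service 1097 days ≥ 26 weeks (≈182 days) ✓; site Raleigh ✗ (not Leeds) → not eligible.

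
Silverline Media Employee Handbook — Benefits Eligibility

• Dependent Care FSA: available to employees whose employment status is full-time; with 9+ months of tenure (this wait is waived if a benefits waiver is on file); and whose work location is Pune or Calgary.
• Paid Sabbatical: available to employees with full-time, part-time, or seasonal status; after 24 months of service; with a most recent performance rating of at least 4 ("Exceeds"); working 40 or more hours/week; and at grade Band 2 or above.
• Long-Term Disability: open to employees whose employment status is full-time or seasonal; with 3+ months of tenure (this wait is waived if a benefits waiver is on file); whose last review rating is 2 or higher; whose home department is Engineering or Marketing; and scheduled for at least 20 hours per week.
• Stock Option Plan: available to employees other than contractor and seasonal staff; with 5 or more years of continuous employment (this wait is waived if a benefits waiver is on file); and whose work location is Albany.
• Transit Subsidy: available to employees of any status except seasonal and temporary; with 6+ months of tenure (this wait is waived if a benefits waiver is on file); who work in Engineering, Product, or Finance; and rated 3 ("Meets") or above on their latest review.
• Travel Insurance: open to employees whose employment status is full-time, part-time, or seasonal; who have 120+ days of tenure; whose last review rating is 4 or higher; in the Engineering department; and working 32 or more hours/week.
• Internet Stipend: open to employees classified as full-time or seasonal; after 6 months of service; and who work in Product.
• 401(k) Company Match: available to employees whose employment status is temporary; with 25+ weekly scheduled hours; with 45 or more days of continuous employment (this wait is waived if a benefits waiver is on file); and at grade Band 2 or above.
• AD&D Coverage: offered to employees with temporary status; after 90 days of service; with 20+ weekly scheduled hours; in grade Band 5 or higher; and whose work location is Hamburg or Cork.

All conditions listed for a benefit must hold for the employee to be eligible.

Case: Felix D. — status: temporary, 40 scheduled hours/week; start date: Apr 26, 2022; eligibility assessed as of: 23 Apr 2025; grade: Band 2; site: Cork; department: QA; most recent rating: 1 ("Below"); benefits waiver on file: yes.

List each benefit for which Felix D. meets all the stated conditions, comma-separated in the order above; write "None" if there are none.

Service from Apr 26, 2022 to 23 Apr 2025: 1093 days.
Dependent Care FSA — status temporary ✗ (requires full-time) → not eligible.
Paid Sabbatical — status temporary ✗ (requires full-time, part-time, or seasonal) → not eligible.
Long-Term Disability — status temporary ✗ (requires full-time or seasonal) → not eligible.
Stock Option Plan — status temporary ✓ (not excluded); benefits waiver on file ✓; site Cork ✗ (not Albany) → not eligible.
Transit Subsidy — status temporary ✗ (excluded) → not eligible.
Travel Insurance — status temporary ✗ (requires full-time, part-time, or seasonal) → not eligible.
Internet Stipend — status temporary ✗ (requires full-time or seasonal) → not eligible.
401(k) Company Match — status temporary ✓; 40 hrs/wk ≥ 25 ✓; benefits waiver on file ✓; grade Band 2 ≥ Band 2 ✓ → eligible.
AD&D Coverage — status temporary ✓; service 1093 days ≥ 90 days ✓; 40 hrs/wk ≥ 20 ✓; grade Band 2 < Band 5 ✗ → not eligible.

401(k) Company Match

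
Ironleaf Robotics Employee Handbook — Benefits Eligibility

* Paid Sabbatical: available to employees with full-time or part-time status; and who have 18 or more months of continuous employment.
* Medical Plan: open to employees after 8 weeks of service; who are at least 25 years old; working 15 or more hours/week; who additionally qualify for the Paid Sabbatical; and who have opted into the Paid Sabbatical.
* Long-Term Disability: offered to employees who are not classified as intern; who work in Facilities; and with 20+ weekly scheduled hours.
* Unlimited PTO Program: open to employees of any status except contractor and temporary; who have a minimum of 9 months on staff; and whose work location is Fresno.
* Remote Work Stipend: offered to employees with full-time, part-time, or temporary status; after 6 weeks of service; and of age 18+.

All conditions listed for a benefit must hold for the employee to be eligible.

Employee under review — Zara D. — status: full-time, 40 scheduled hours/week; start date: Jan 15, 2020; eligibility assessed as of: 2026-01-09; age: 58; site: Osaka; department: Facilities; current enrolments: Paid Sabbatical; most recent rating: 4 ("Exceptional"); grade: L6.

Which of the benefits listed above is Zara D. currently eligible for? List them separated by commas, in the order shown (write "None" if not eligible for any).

Service from Jan 15, 2020 to 2026-01-09: 2186 days.
Paid Sabbatical — status full-time ✓; service 2186 days ≥ 18 months (≈540 days) ✓ → eligible.
Medical Plan — service 2186 days ≥ 8 weeks (≈56 days) ✓; age 58 ≥ 25 ✓; 40 hrs/wk ≥ 15 ✓; eligible for Paid Sabbatical ✓; enrolled in Paid Sabbatical ✓ → eligible.
Long-Term Disability — status full-time ✓ (not excluded); dept Facilities ✓; 40 hrs/wk ≥ 20 ✓ → eligible.
Unlimited PTO Program — status full-time ✓ (not excluded); service 2186 days ≥ 9 months (≈270 days) ✓; site Osaka ✗ (not Fresno) → not eligible.
Remote Work Stipend — status full-time ✓; service 2186 days ≥ 6 weeks (≈42 days) ✓; age 58 ≥ 18 ✓ → eligible.

Paid Sabbatical, Medical Plan, Long-Term Disability, Remote Work Stipend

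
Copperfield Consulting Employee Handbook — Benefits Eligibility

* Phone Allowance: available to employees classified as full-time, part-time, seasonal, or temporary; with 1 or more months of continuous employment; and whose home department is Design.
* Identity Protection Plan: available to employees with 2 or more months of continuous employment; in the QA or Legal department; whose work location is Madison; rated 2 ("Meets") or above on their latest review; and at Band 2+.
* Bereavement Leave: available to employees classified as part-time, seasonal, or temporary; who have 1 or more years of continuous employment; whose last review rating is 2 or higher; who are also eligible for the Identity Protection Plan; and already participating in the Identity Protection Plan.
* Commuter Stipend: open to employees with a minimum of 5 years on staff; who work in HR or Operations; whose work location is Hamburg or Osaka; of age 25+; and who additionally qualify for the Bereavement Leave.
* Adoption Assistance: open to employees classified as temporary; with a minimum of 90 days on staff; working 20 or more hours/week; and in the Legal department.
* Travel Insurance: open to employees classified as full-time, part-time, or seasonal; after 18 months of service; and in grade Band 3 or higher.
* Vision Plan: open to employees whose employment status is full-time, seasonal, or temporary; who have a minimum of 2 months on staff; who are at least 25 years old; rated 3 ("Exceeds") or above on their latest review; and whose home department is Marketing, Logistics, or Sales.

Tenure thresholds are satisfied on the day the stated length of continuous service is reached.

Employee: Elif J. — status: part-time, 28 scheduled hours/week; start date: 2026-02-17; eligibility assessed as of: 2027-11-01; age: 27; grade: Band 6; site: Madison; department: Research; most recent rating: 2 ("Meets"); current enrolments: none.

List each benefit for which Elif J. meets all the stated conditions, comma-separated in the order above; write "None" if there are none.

Service from 2026-02-17 to 2027-11-01: 622 days.
Phone Allowance — status part-time ✓; service 622 days ≥ 1 month (≈30 days) ✓; dept Research ✗ → not eligible.
Identity Protection Plan — service 622 days ≥ 2 months (≈60 days) ✓; dept Research ✗ → not eligible.
Bereavement Leave — status part-time ✓; service 622 days ≥ 1 year (≈365 days) ✓; rating 2 ≥ 2 ✓; not eligible for Identity Protection Plan ✗ → not eligible.
Commuter Stipend — service 622 days < 5 years (≈1825 days) ✗ → not eligible.
Adoption Assistance — status part-time ✗ (requires temporary) → not eligible.
Travel Insurance — status part-time ✓; service 622 days ≥ 18 months (≈540 days) ✓; grade Band 6 ≥ Band 3 ✓ → eligible.
Vision Plan — status part-time ✗ (requires full-time, seasonal, or temporary) → not eligible.

Travel Insurance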